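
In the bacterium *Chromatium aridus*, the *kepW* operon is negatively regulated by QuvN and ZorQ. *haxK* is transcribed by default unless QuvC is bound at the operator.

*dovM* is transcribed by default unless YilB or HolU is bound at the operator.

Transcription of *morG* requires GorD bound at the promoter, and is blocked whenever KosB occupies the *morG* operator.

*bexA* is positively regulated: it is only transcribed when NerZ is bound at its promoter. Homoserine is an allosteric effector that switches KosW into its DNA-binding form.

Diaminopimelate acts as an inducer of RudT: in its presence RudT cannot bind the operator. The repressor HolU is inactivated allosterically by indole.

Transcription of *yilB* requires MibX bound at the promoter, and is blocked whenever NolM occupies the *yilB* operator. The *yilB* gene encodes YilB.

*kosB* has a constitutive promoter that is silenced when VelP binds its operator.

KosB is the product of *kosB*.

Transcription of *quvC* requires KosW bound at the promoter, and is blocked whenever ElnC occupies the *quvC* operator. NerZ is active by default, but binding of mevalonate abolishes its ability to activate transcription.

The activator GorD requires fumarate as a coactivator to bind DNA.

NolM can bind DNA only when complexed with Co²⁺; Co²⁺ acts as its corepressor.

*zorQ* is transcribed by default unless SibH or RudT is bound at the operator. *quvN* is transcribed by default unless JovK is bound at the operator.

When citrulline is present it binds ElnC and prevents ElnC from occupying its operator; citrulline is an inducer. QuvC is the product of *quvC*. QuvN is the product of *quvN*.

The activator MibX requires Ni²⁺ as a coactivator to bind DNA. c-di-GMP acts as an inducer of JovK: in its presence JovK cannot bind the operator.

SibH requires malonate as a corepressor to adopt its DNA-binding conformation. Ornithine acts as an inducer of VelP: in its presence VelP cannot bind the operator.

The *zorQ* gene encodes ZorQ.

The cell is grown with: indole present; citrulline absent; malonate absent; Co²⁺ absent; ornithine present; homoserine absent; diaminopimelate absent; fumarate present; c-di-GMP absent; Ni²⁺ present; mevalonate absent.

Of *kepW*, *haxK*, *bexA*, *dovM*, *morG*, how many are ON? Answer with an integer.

3

c-di-GMP is absent, so JovK is active.
With repressor JovK bound, *quvN* is not transcribed.
So QuvN is not produced.
Malonate is absent, so SibH is inactive.
Diaminopimelate is absent, so RudT is active.
With repressor RudT bound, *zorQ* is not transcribed.
So ZorQ is not produced.
With no repressor bound, *kepW* is transcribed.
→ *kepW* is ON.
Homoserine is absent, so KosW is inactive.
Citrulline is absent, so ElnC is active.
With repressor ElnC bound, *quvC* is not transcribed.
So QuvC is not produced.
With no repressor bound, *haxK* is transcribed.
→ *haxK* is ON.
Mevalonate is absent, so NerZ is active.
No repressor is bound and NerZ is active, so *bexA* is transcribed.
→ *bexA* is ON.
Ni²⁺ is present, so MibX is active.
Co²⁺ is absent, so NolM is inactive.
No repressor is bound and MibX is active, so *yilB* is transcribed.
So YilB is produced and active.
Indole is present, so HolU is inactive.
With repressor YilB bound, *dovM* is not transcribed.
→ *dovM* is OFF.
Fumarate is present, so GorD is active.
Ornithine is present, so VelP is inactive.
With no repressor bound, *kosB* is transcribed.
So KosB is produced and active.
With repressor KosB bound, *morG* is not transcribed.
→ *morG* is OFF.
3 of the 5 genes are transcribed.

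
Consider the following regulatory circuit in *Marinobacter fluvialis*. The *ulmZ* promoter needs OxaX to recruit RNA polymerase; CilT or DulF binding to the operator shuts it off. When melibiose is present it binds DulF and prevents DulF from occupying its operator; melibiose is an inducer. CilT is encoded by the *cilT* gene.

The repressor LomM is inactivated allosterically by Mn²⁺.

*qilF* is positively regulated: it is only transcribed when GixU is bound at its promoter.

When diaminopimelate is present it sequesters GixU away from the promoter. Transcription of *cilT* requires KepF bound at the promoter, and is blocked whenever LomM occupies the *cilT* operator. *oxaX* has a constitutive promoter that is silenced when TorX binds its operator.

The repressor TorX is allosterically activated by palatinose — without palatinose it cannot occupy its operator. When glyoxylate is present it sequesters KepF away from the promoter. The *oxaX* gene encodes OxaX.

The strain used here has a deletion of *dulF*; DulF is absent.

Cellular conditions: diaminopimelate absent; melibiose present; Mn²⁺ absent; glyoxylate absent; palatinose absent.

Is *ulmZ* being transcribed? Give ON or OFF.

Palatinose is absent, so TorX is inactive.
With no repressor bound, *oxaX* is transcribed.
So OxaX is produced and active.
Glyoxylate is absent, so KepF is active.
Mn²⁺ is absent, so LomM is active.
With repressor LomM bound, *cilT* is not transcribed.
So CilT is not produced.
DulF is non-functional in this strain, so it has no effect.
No repressor is bound and OxaX is active, so *ulmZ* is transcribed.

ON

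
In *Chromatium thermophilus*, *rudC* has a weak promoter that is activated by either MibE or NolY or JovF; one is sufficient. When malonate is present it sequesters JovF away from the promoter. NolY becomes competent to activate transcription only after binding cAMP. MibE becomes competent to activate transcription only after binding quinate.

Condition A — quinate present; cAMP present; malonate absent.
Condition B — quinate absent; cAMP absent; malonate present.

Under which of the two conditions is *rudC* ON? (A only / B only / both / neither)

A only

Condition A:
Quinate is present, so MibE is active.
cAMP is present, so NolY is active.
Malonate is absent, so JovF is active.
Activator MibE is present, so *rudC* is transcribed.
→ *rudC* is ON in A.
Condition B:
Quinate is absent, so MibE is inactive.
cAMP is absent, so NolY is inactive.
Malonate is present, so JovF is inactive.
No activator is available at the *rudC* promoter, so *rudC* is not transcribed.
→ *rudC* is OFF in B.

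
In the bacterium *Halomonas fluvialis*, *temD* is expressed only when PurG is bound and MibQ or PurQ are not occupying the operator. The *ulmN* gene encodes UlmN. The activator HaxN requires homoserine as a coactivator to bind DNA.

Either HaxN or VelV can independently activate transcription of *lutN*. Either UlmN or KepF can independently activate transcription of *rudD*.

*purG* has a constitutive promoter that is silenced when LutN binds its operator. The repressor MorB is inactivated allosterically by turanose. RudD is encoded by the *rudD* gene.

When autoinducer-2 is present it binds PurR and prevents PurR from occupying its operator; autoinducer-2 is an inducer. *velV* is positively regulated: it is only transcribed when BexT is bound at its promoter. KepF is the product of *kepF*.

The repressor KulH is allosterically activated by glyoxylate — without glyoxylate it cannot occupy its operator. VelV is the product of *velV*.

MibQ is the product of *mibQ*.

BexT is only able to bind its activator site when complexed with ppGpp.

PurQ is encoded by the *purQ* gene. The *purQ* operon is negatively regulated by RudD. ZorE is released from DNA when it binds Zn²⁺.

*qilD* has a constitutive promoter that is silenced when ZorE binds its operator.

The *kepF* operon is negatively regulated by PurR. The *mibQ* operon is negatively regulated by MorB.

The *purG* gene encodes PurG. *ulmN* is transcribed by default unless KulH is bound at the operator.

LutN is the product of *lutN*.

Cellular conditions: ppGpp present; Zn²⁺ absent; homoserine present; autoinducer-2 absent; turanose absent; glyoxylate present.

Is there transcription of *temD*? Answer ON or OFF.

Homoserine is present, so HaxN is active.
ppGpp is present, so BexT is active.
No repressor is bound and BexT is active, so *velV* is transcribed.
So VelV is produced and active.
Activator HaxN is present, so *lutN* is transcribed.
So LutN is produced and active.
With repressor LutN bound, *purG* is not transcribed.
So PurG is not produced.
Turanose is absent, so MorB is active.
With repressor MorB bound, *mibQ* is not transcribed.
So MibQ is not produced.
Glyoxylate is present, so KulH is active.
With repressor KulH bound, *ulmN* is not transcribed.
So UlmN is not produced.
Autoinducer-2 is absent, so PurR is active.
With repressor PurR bound, *kepF* is not transcribed.
So KepF is not produced.
No activator is available at the *rudD* promoter, so *rudD* is not transcribed.
So RudD is not produced.
With no repressor bound, *purQ* is transcribed.
So PurQ is produced and active.
With repressor PurQ bound, *temD* is not transcribed.

OFF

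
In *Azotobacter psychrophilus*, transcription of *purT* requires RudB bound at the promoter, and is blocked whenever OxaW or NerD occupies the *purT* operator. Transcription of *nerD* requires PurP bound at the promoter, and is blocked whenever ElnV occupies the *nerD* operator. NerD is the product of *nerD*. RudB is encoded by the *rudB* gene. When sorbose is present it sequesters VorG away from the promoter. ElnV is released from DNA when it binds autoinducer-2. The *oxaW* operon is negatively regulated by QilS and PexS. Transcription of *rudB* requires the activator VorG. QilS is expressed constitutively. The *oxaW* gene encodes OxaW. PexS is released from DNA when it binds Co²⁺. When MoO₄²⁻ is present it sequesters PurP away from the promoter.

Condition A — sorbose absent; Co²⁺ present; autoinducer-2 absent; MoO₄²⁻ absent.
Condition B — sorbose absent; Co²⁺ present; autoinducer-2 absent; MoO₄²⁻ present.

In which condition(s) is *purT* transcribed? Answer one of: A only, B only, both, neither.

Condition A:
Sorbose is absent, so VorG is active.
No repressor is bound and VorG is active, so *rudB* is transcribed.
So RudB is produced and active.
QilS is produced constitutively and is active.
Co²⁺ is present, so PexS is inactive.
With repressor QilS bound, *oxaW* is not transcribed.
So OxaW is not produced.
Autoinducer-2 is absent, so ElnV is active.
MoO₄²⁻ is absent, so PurP is active.
With repressor ElnV bound, *nerD* is not transcribed.
So NerD is not produced.
No repressor is bound and RudB is active, so *purT* is transcribed.
→ *purT* is ON in A.
Condition B:
Sorbose is absent, so VorG is active.
No repressor is bound and VorG is active, so *rudB* is transcribed.
So RudB is produced and active.
QilS is produced constitutively and is active.
Co²⁺ is present, so PexS is inactive.
With repressor QilS bound, *oxaW* is not transcribed.
So OxaW is not produced.
Autoinducer-2 is absent, so ElnV is active.
MoO₄²⁻ is present, so PurP is inactive.
With repressor ElnV bound, *nerD* is not transcribed.
So NerD is not produced.
No repressor is bound and RudB is active, so *purT* is transcribed.
→ *purT* is ON in B.

both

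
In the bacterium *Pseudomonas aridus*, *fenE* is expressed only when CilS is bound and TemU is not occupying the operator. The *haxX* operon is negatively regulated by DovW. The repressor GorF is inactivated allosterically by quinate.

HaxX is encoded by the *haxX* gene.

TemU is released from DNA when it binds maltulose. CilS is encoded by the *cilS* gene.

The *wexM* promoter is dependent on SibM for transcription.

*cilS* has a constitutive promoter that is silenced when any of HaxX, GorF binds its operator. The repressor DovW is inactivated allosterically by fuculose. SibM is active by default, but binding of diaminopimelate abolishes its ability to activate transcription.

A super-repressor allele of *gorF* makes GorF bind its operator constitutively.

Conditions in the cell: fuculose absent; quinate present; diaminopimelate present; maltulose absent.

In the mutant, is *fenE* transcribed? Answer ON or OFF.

OFF

Fuculose is absent, so DovW is active.
With repressor DovW bound, *haxX* is not transcribed.
So HaxX is not produced.
GorF is constitutively active in this strain.
With repressor GorF bound, *cilS* is not transcribed.
So CilS is not produced.
Maltulose is absent, so TemU is active.
With repressor TemU bound, *fenE* is not transcribed.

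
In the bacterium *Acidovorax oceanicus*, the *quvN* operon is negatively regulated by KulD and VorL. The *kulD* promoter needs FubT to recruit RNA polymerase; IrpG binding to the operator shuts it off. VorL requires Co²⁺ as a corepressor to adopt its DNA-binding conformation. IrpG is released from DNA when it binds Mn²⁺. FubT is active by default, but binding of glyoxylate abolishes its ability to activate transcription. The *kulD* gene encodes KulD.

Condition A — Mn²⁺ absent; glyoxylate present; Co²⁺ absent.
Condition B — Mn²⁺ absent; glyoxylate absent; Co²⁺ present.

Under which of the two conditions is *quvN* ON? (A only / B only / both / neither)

Condition A:
Mn²⁺ is absent, so IrpG is active.
Glyoxylate is present, so FubT is inactive.
With repressor IrpG bound, *kulD* is not transcribed.
So KulD is not produced.
Co²⁺ is absent, so VorL is inactive.
With no repressor bound, *quvN* is transcribed.
→ *quvN* is ON in A.
Condition B:
Mn²⁺ is absent, so IrpG is active.
Glyoxylate is absent, so FubT is active.
With repressor IrpG bound, *kulD* is not transcribed.
So KulD is not produced.
Co²⁺ is present, so VorL is active.
With repressor VorL bound, *quvN* is not transcribed.
→ *quvN* is OFF in B.

A only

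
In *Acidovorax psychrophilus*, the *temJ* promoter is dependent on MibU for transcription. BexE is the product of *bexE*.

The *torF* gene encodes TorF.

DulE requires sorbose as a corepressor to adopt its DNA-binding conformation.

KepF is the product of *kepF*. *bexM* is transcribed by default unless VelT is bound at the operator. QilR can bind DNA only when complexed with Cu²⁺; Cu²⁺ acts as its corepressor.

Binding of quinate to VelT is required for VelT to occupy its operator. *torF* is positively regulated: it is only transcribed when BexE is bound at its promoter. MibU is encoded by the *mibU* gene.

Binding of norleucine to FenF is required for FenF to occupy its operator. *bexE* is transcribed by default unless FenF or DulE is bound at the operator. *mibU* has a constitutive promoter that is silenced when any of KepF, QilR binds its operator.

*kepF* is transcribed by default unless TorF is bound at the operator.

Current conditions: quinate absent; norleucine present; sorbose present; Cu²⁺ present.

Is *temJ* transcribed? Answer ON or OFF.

OFF

Norleucine is present, so FenF is active.
Sorbose is present, so DulE is active.
With repressor FenF bound, *bexE* is not transcribed.
So BexE is not produced.
Required activator BexE is absent, so *torF* is not transcribed.
So TorF is not produced.
With no repressor bound, *kepF* is transcribed.
So KepF is produced and active.
Cu²⁺ is present, so QilR is active.
With repressor KepF bound, *mibU* is not transcribed.
So MibU is not produced.
Required activator MibU is absent, so *temJ* is not transcribed.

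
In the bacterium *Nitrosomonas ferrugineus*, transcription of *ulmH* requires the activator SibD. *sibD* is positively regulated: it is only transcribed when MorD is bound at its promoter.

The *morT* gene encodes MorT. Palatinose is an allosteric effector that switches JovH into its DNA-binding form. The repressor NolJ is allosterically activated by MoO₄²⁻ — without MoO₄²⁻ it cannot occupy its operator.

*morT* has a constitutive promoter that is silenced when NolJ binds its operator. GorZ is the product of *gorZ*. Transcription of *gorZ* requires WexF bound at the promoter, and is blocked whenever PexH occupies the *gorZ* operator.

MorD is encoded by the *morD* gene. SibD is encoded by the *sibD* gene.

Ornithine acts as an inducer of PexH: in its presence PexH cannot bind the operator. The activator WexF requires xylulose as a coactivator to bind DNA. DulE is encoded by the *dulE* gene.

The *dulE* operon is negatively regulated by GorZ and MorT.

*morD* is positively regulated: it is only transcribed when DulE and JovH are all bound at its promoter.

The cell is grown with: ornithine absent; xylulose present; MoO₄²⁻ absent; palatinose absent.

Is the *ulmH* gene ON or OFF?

Ornithine is absent, so PexH is active.
Xylulose is present, so WexF is active.
With repressor PexH bound, *gorZ* is not transcribed.
So GorZ is not produced.
MoO₄²⁻ is absent, so NolJ is inactive.
With no repressor bound, *morT* is transcribed.
So MorT is produced and active.
With repressor MorT bound, *dulE* is not transcribed.
So DulE is not produced.
Palatinose is absent, so JovH is inactive.
Required activator DulE is absent, so *morD* is not transcribed.
So MorD is not produced.
Required activator MorD is absent, so *sibD* is not transcribed.
So SibD is not produced.
Required activator SibD is absent, so *ulmH* is not transcribed.

OFF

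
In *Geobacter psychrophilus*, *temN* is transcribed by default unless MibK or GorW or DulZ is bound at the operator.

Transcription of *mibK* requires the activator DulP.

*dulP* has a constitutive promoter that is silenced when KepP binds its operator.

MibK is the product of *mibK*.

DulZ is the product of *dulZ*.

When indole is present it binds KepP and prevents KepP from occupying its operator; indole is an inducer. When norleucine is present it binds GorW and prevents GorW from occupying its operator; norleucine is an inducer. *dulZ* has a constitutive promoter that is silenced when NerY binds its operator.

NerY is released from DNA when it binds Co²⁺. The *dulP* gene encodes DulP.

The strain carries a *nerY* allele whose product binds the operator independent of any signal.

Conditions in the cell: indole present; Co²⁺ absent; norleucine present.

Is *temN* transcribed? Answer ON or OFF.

OFF

Indole is present, so KepP is inactive.
With no repressor bound, *dulP* is transcribed.
So DulP is produced and active.
No repressor is bound and DulP is active, so *mibK* is transcribed.
So MibK is produced and active.
Norleucine is present, so GorW is inactive.
NerY is constitutively active in this strain.
With repressor NerY bound, *dulZ* is not transcribed.
So DulZ is not produced.
With repressor MibK bound, *temN* is not transcribed.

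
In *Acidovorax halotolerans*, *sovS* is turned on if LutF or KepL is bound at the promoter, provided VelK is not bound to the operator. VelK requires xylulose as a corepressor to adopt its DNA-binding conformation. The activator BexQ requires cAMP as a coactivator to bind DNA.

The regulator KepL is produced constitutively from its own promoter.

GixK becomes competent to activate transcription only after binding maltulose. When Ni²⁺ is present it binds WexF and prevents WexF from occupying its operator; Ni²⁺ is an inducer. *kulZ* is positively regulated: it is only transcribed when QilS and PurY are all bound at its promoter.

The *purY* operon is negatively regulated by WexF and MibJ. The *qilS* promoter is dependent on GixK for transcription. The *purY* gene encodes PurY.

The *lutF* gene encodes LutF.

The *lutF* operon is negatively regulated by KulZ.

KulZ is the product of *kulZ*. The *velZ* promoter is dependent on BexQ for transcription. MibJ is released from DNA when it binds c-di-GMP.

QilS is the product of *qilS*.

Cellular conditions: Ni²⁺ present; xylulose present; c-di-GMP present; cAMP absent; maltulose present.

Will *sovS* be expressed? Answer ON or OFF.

OFF

Maltulose is present, so GixK is active.
No repressor is bound and GixK is active, so *qilS* is transcribed.
So QilS is produced and active.
Ni²⁺ is present, so WexF is inactive.
c-di-GMP is present, so MibJ is inactive.
With no repressor bound, *purY* is transcribed.
So PurY is produced and active.
No repressor is bound and QilS and PurY are active, so *kulZ* is transcribed.
So KulZ is produced and active.
With repressor KulZ bound, *lutF* is not transcribed.
So LutF is not produced.
Xylulose is present, so VelK is active.
KepL is produced constitutively and is active.
With repressor VelK bound, *sovS* is not transcribed.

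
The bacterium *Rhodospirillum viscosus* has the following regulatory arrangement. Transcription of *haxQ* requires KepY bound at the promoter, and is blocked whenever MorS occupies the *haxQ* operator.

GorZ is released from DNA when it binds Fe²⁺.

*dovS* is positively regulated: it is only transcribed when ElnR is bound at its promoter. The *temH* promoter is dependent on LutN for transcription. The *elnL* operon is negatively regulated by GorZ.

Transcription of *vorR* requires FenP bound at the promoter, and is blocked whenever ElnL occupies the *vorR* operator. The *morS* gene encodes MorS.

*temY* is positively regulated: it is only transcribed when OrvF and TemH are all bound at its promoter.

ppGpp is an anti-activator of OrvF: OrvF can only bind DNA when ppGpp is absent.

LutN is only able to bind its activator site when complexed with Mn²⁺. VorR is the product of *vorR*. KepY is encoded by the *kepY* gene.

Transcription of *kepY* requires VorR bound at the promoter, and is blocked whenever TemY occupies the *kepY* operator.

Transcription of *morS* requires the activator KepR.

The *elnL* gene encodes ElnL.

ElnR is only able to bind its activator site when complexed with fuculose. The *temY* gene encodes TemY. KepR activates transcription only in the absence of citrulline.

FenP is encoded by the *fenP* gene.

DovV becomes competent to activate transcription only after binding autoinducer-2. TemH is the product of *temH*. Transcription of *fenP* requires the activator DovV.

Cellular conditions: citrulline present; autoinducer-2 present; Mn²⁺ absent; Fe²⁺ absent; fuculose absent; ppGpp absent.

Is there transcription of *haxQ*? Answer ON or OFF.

ON

ppGpp is absent, so OrvF is active.
Mn²⁺ is absent, so LutN is inactive.
Required activator LutN is absent, so *temH* is not transcribed.
So TemH is not produced.
Required activator TemH is absent, so *temY* is not transcribed.
So TemY is not produced.
Autoinducer-2 is present, so DovV is active.
No repressor is bound and DovV is active, so *fenP* is transcribed.
So FenP is produced and active.
Fe²⁺ is absent, so GorZ is active.
With repressor GorZ bound, *elnL* is not transcribed.
So ElnL is not produced.
No repressor is bound and FenP is active, so *vorR* is transcribed.
So VorR is produced and active.
No repressor is bound and VorR is active, so *kepY* is transcribed.
So KepY is produced and active.
Citrulline is present, so KepR is inactive.
Required activator KepR is absent, so *morS* is not transcribed.
So MorS is not produced.
No repressor is bound and KepY is active, so *haxQ* is transcribed.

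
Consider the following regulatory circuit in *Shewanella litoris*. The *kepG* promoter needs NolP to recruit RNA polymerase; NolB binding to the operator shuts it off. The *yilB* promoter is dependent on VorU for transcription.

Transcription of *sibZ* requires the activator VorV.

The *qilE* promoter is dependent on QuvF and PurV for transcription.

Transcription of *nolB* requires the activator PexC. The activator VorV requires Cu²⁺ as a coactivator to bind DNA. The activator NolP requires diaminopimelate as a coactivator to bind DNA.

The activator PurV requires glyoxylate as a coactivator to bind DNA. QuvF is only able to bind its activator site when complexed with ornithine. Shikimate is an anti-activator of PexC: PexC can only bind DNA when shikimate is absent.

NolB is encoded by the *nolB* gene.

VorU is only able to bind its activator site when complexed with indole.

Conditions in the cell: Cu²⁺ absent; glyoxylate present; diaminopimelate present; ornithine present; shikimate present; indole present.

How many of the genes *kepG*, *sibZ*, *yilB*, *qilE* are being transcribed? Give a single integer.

Shikimate is present, so PexC is inactive.
Required activator PexC is absent, so *nolB* is not transcribed.
So NolB is not produced.
Diaminopimelate is present, so NolP is active.
No repressor is bound and NolP is active, so *kepG* is transcribed.
→ *kepG* is ON.
Cu²⁺ is absent, so VorV is inactive.
Required activator VorV is absent, so *sibZ* is not transcribed.
→ *sibZ* is OFF.
Indole is present, so VorU is active.
No repressor is bound and VorU is active, so *yilB* is transcribed.
→ *yilB* is ON.
Ornithine is present, so QuvF is active.
Glyoxylate is present, so PurV is active.
No repressor is bound and QuvF and PurV are active, so *qilE* is transcribed.
→ *qilE* is ON.
3 of the 4 genes are transcribed.

3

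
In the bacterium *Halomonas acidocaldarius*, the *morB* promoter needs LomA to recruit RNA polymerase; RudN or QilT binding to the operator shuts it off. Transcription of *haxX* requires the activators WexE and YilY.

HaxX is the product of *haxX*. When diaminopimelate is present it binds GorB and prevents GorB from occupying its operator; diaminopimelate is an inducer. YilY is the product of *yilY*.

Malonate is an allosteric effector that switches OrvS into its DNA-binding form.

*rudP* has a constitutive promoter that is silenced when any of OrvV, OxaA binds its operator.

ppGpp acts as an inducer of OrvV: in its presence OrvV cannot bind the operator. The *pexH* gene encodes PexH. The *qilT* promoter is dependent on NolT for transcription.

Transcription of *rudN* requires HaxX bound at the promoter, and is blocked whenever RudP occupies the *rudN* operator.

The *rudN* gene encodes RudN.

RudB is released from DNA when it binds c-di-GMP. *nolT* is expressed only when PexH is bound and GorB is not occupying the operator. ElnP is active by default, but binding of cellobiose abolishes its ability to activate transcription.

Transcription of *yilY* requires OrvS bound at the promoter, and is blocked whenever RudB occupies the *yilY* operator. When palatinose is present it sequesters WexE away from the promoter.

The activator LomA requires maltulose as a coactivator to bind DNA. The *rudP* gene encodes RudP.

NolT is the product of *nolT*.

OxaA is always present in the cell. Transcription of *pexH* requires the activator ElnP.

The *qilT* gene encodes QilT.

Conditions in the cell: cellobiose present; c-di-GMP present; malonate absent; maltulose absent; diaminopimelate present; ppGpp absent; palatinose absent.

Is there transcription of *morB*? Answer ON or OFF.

OFF

ppGpp is absent, so OrvV is active.
OxaA is produced constitutively and is active.
With repressor OrvV bound, *rudP* is not transcribed.
So RudP is not produced.
Palatinose is absent, so WexE is active.
Malonate is absent, so OrvS is inactive.
c-di-GMP is present, so RudB is inactive.
Required activator OrvS is absent, so *yilY* is not transcribed.
So YilY is not produced.
Required activator YilY is absent, so *haxX* is not transcribed.
So HaxX is not produced.
Required activator HaxX is absent, so *rudN* is not transcribed.
So RudN is not produced.
Maltulose is absent, so LomA is inactive.
Cellobiose is present, so ElnP is inactive.
Required activator ElnP is absent, so *pexH* is not transcribed.
So PexH is not produced.
Diaminopimelate is present, so GorB is inactive.
Required activator PexH is absent, so *nolT* is not transcribed.
So NolT is not produced.
Required activator NolT is absent, so *qilT* is not transcribed.
So QilT is not produced.
Required activator LomA is absent, so *morB* is not transcribed.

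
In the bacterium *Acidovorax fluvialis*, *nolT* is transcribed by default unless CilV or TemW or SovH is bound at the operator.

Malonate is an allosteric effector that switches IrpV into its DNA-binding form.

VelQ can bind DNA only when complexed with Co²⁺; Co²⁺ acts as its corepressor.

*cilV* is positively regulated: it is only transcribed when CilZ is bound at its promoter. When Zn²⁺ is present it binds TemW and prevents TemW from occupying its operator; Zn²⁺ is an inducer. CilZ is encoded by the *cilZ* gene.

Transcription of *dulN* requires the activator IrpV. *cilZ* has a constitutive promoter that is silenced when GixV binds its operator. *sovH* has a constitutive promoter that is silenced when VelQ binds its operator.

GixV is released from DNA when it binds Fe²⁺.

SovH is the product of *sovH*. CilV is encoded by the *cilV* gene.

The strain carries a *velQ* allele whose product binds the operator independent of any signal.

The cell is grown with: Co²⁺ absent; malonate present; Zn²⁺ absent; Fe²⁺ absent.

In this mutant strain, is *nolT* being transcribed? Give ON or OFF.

Fe²⁺ is absent, so GixV is active.
With repressor GixV bound, *cilZ* is not transcribed.
So CilZ is not produced.
Required activator CilZ is absent, so *cilV* is not transcribed.
So CilV is not produced.
Zn²⁺ is absent, so TemW is active.
VelQ is constitutively active in this strain.
With repressor VelQ bound, *sovH* is not transcribed.
So SovH is not produced.
With repressor TemW bound, *nolT* is not transcribed.

OFF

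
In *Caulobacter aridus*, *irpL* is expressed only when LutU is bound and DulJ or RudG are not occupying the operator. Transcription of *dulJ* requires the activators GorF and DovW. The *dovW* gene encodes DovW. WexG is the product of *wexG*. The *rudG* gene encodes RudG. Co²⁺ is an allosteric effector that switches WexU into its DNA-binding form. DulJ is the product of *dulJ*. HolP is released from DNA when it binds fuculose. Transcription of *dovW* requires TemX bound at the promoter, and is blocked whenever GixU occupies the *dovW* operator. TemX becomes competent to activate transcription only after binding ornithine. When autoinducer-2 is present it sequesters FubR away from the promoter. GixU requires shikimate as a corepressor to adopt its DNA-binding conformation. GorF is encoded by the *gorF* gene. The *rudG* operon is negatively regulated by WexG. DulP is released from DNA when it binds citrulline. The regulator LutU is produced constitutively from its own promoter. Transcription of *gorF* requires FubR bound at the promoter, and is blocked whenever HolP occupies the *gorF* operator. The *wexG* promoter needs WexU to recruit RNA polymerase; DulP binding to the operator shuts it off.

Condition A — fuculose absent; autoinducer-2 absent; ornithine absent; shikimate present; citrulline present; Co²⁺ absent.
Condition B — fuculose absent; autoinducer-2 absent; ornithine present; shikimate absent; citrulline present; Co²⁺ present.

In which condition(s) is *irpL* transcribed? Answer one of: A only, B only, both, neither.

Condition A:
LutU is produced constitutively and is active.
Fuculose is absent, so HolP is active.
Autoinducer-2 is absent, so FubR is active.
With repressor HolP bound, *gorF* is not transcribed.
So GorF is not produced.
Ornithine is absent, so TemX is inactive.
Shikimate is present, so GixU is active.
With repressor GixU bound, *dovW* is not transcribed.
So DovW is not produced.
Required activator GorF is absent, so *dulJ* is not transcribed.
So DulJ is not produced.
Citrulline is present, so DulP is inactive.
Co²⁺ is absent, so WexU is inactive.
Required activator WexU is absent, so *wexG* is not transcribed.
So WexG is not produced.
With no repressor bound, *rudG* is transcribed.
So RudG is produced and active.
With repressor RudG bound, *irpL* is not transcribed.
→ *irpL* is OFF in A.
Condition B:
LutU is produced constitutively and is active.
Fuculose is absent, so HolP is active.
Autoinducer-2 is absent, so FubR is active.
With repressor HolP bound, *gorF* is not transcribed.
So GorF is not produced.
Ornithine is present, so TemX is active.
Shikimate is absent, so GixU is inactive.
No repressor is bound and TemX is active, so *dovW* is transcribed.
So DovW is produced and active.
Required activator GorF is absent, so *dulJ* is not transcribed.
So DulJ is not produced.
Citrulline is present, so DulP is inactive.
Co²⁺ is present, so WexU is active.
No repressor is bound and WexU is active, so *wexG* is transcribed.
So WexG is produced and active.
With repressor WexG bound, *rudG* is not transcribed.
So RudG is not produced.
No repressor is bound and LutU is active, so *irpL* is transcribed.
→ *irpL* is ON in B.

B only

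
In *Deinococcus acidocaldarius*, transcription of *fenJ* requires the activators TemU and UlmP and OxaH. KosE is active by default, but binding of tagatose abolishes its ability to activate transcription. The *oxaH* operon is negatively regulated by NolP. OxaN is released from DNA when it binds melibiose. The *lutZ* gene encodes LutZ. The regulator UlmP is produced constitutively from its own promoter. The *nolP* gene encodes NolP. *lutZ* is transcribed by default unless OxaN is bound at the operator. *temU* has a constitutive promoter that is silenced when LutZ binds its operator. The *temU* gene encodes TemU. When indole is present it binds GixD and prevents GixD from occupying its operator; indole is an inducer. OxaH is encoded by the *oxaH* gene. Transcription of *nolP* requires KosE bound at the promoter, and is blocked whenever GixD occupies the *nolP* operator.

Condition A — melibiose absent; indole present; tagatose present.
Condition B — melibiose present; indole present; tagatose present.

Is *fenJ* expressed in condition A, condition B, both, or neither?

Condition A:
Melibiose is absent, so OxaN is active.
With repressor OxaN bound, *lutZ* is not transcribed.
So LutZ is not produced.
With no repressor bound, *temU* is transcribed.
So TemU is produced and active.
UlmP is produced constitutively and is active.
Indole is present, so GixD is inactive.
Tagatose is present, so KosE is inactive.
Required activator KosE is absent, so *nolP* is not transcribed.
So NolP is not produced.
With no repressor bound, *oxaH* is transcribed.
So OxaH is produced and active.
No repressor is bound and TemU and UlmP and OxaH are active, so *fenJ* is transcribed.
→ *fenJ* is ON in A.
Condition B:
Melibiose is present, so OxaN is inactive.
With no repressor bound, *lutZ* is transcribed.
So LutZ is produced and active.
With repressor LutZ bound, *temU* is not transcribed.
So TemU is not produced.
UlmP is produced constitutively and is active.
Indole is present, so GixD is inactive.
Tagatose is present, so KosE is inactive.
Required activator KosE is absent, so *nolP* is not transcribed.
So NolP is not produced.
With no repressor bound, *oxaH* is transcribed.
So OxaH is produced and active.
Required activator TemU is absent, so *fenJ* is not transcribed.
→ *fenJ* is OFF in B.

A only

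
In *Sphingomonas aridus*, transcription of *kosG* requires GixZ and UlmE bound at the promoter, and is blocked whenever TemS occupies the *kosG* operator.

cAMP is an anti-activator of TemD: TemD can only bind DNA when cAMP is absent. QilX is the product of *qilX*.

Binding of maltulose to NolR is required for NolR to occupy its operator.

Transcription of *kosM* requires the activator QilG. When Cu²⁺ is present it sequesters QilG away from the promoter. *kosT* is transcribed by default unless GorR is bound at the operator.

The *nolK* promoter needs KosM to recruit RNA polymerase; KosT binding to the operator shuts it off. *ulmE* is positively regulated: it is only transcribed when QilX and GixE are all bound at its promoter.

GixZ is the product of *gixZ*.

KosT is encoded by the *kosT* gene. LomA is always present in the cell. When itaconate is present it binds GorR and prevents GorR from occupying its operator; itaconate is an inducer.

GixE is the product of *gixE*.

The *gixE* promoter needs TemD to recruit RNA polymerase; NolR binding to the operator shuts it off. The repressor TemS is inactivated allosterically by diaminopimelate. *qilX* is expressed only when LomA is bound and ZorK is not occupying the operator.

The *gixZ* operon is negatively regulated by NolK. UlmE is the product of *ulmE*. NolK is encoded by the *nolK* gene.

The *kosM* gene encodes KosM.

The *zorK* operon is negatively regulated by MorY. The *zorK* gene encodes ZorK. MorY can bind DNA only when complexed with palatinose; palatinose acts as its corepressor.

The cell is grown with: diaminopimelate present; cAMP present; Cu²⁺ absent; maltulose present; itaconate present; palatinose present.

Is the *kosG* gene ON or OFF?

Diaminopimelate is present, so TemS is inactive.
Cu²⁺ is absent, so QilG is active.
No repressor is bound and QilG is active, so *kosM* is transcribed.
So KosM is produced and active.
Itaconate is present, so GorR is inactive.
With no repressor bound, *kosT* is transcribed.
So KosT is produced and active.
With repressor KosT bound, *nolK* is not transcribed.
So NolK is not produced.
With no repressor bound, *gixZ* is transcribed.
So GixZ is produced and active.
Palatinose is present, so MorY is active.
With repressor MorY bound, *zorK* is not transcribed.
So ZorK is not produced.
LomA is produced constitutively and is active.
No repressor is bound and LomA is active, so *qilX* is transcribed.
So QilX is produced and active.
Maltulose is present, so NolR is active.
cAMP is present, so TemD is inactive.
With repressor NolR bound, *gixE* is not transcribed.
So GixE is not produced.
Required activator GixE is absent, so *ulmE* is not transcribed.
So UlmE is not produced.
Required activator UlmE is absent, so *kosG* is not transcribed.

OFF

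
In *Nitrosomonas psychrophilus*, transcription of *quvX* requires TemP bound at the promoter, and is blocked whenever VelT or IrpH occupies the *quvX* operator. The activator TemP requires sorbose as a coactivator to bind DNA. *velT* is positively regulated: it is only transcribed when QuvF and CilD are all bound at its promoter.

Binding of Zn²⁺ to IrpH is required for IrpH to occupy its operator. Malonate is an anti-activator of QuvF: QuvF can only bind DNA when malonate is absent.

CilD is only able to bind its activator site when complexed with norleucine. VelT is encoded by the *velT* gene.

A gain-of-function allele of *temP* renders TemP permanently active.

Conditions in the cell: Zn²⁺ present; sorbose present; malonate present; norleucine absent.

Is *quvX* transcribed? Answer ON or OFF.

Malonate is present, so QuvF is inactive.
Norleucine is absent, so CilD is inactive.
Required activator QuvF is absent, so *velT* is not transcribed.
So VelT is not produced.
Zn²⁺ is present, so IrpH is active.
TemP is constitutively active in this strain.
With repressor IrpH bound, *quvX* is not transcribed.

OFF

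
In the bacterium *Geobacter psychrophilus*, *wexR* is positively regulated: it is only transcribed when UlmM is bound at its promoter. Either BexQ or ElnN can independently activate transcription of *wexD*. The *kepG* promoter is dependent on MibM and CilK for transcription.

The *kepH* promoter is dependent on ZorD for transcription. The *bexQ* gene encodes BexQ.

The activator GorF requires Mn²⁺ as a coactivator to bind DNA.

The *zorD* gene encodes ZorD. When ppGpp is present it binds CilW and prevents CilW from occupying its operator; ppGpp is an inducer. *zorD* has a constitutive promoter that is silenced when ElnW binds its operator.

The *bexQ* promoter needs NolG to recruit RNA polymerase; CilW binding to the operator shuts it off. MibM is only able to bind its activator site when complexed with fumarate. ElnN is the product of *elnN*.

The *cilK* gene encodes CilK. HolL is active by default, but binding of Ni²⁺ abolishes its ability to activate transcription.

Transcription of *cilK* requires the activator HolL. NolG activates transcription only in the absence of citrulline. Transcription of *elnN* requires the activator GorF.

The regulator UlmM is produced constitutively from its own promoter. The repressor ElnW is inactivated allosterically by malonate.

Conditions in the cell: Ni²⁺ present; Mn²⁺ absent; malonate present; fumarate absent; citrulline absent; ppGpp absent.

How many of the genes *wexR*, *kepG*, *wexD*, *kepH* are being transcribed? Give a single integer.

2

UlmM is produced constitutively and is active.
No repressor is bound and UlmM is active, so *wexR* is transcribed.
→ *wexR* is ON.
Fumarate is absent, so MibM is inactive.
Ni²⁺ is present, so HolL is inactive.
Required activator HolL is absent, so *cilK* is not transcribed.
So CilK is not produced.
Required activator MibM is absent, so *kepG* is not transcribed.
→ *kepG* is OFF.
ppGpp is absent, so CilW is active.
Citrulline is absent, so NolG is active.
With repressor CilW bound, *bexQ* is not transcribed.
So BexQ is not produced.
Mn²⁺ is absent, so GorF is inactive.
Required activator GorF is absent, so *elnN* is not transcribed.
So ElnN is not produced.
No activator is available at the *wexD* promoter, so *wexD* is not transcribed.
→ *wexD* is OFF.
Malonate is present, so ElnW is inactive.
With no repressor bound, *zorD* is transcribed.
So ZorD is produced and active.
No repressor is bound and ZorD is active, so *kepH* is transcribed.
→ *kepH* is ON.
2 of the 4 genes are transcribed.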